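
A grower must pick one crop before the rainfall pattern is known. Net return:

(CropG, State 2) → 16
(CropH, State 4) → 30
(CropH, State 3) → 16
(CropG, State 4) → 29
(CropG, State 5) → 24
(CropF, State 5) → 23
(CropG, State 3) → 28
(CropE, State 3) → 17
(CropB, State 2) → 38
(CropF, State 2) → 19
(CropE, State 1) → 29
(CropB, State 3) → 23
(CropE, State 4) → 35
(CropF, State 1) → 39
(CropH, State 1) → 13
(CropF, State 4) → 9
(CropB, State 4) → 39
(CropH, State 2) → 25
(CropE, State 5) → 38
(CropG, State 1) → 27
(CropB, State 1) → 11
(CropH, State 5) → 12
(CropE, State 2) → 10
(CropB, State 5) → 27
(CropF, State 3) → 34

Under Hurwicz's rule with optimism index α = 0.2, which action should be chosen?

CropF: 0.2·39 + 0.8·9 = 15
CropB: 0.2·39 + 0.8·11 = 16.6
CropH: 0.2·30 + 0.8·12 = 15.6
CropG: 0.2·29 + 0.8·16 = 18.6
CropE: 0.2·38 + 0.8·10 = 15.6
Highest Hurwicz score = 18.6 → CropG.

CropG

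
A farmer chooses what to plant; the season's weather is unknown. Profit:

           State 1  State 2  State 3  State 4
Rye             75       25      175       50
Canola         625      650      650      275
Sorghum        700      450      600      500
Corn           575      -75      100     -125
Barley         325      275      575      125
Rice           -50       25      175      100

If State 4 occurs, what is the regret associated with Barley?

Best payoff under State 4 is 500.
Regret = 500 − 125 = 375.

375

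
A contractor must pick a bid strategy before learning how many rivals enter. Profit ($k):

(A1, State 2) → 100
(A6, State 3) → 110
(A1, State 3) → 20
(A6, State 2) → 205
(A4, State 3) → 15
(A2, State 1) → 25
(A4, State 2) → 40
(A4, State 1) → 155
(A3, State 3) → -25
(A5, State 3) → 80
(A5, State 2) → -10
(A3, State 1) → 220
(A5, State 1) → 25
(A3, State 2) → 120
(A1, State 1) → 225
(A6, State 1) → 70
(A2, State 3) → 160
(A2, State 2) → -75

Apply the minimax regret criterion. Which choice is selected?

A1

Column bests: State 1=225, State 2=205, State 3=160.
A1 regrets: 0, 105, 140 → max 140
A2 regrets: 200, 280, 0 → max 280
A3 regrets: 5, 85, 185 → max 185
A4 regrets: 70, 165, 145 → max 165
A5 regrets: 200, 215, 80 → max 215
A6 regrets: 155, 0, 50 → max 155
Smallest max regret = 140 → A1.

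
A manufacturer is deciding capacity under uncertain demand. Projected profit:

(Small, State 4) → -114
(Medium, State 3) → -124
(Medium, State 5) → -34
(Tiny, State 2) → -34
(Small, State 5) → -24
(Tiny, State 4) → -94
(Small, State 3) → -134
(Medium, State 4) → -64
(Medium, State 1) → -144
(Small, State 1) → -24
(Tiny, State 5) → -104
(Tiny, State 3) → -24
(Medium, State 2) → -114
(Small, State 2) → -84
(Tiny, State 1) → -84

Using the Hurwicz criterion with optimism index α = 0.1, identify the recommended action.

Tiny: 0.1·(-24) + 0.9·(-104) = -96
Small: 0.1·(-24) + 0.9·(-134) = -123
Medium: 0.1·(-34) + 0.9·(-144) = -133
Highest Hurwicz score = -96 → Tiny.

Tiny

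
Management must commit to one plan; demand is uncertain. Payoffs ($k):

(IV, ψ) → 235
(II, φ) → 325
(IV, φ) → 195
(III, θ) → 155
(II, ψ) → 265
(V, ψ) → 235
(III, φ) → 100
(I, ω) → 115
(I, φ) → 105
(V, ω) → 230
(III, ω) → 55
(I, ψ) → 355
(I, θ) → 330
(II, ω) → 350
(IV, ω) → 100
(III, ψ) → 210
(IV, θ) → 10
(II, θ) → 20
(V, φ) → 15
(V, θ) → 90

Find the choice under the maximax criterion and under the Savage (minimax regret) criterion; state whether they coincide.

maximax → I; minimax regret → I (agree)

Row maxima: I=355, II=350, III=210, IV=235, V=235
Best best-case = 355 → I.
Column bests: θ=330, φ=325, ψ=355, ω=350.
I regrets: 0, 220, 0, 235 → max 235
II regrets: 310, 0, 90, 0 → max 310
III regrets: 175, 225, 145, 295 → max 295
IV regrets: 320, 130, 120, 250 → max 320
V regrets: 240, 310, 120, 120 → max 310
Smallest max regret = 235 → I.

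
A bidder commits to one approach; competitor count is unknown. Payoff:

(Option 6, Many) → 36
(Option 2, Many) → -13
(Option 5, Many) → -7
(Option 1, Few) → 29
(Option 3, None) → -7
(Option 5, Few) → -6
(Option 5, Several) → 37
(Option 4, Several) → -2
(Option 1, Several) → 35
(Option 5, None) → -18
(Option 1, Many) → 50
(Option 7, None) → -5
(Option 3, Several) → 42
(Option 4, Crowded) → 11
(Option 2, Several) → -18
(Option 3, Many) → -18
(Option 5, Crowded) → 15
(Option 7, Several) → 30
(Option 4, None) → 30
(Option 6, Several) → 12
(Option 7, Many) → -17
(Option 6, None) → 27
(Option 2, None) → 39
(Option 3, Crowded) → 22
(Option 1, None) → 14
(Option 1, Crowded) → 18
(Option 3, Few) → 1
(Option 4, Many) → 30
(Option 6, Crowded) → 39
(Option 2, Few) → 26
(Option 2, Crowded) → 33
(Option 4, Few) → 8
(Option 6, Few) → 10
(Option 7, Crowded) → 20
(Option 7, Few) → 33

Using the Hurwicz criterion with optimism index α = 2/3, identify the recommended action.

Option 1

Option 1: 2/3·50 + 1/3·14 = 38
Option 2: 2/3·39 + 1/3·(-18) = 20
Option 3: 2/3·42 + 1/3·(-18) = 22
Option 4: 2/3·30 + 1/3·(-2) = 58/3
Option 5: 2/3·37 + 1/3·(-18) = 56/3
Option 6: 2/3·39 + 1/3·10 = 88/3
Option 7: 2/3·33 + 1/3·(-17) = 49/3
Highest Hurwicz score = 38 → Option 1.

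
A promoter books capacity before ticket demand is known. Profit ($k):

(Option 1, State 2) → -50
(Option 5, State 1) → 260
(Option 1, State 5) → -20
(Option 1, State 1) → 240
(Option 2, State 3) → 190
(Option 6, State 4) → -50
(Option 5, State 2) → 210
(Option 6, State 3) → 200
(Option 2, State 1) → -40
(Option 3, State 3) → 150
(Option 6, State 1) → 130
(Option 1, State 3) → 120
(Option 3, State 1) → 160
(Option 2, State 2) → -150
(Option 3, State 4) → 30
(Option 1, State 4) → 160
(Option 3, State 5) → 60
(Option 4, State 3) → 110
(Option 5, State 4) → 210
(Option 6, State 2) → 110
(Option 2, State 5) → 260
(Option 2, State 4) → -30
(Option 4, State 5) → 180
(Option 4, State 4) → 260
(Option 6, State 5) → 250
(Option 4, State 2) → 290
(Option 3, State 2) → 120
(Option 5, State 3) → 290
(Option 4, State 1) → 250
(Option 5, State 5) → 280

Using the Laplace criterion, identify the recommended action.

Option 5

Row averages: Option 1=90, Option 2=46, Option 3=104, Option 4=218, Option 5=250, Option 6=128
Highest average = 250 → Option 5.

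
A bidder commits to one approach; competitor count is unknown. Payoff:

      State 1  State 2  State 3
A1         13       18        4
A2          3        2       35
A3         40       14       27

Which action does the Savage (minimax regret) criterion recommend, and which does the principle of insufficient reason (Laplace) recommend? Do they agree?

minimax regret → A3; laplace → A3 (agree)

Column bests: State 1=40, State 2=18, State 3=35.
A1 regrets: 27, 0, 31 → max 31
A2 regrets: 37, 16, 0 → max 37
A3 regrets: 0, 4, 8 → max 8
Smallest max regret = 8 → A3.
Row averages: A1=35/3, A2=40/3, A3=27
Highest average = 27 → A3.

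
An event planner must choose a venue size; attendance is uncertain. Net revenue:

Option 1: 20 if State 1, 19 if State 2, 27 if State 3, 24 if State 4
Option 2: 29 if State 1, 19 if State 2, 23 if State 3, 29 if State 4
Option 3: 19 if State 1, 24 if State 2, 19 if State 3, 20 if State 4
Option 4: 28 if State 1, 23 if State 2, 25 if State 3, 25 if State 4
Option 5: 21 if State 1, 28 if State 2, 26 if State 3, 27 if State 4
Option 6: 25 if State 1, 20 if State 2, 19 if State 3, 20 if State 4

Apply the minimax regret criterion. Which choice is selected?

Option 4

Column bests: State 1=29, State 2=28, State 3=27, State 4=29.
Option 1 regrets: 9, 9, 0, 5 → max 9
Option 2 regrets: 0, 9, 4, 0 → max 9
Option 3 regrets: 10, 4, 8, 9 → max 10
Option 4 regrets: 1, 5, 2, 4 → max 5
Option 5 regrets: 8, 0, 1, 2 → max 8
Option 6 regrets: 4, 8, 8, 9 → max 9
Smallest max regret = 5 → Option 4.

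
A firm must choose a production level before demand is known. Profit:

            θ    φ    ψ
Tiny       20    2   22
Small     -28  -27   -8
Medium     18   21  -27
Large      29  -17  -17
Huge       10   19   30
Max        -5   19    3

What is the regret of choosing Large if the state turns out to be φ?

38

Best payoff under φ is 21.
Regret = 21 − (-17) = 38.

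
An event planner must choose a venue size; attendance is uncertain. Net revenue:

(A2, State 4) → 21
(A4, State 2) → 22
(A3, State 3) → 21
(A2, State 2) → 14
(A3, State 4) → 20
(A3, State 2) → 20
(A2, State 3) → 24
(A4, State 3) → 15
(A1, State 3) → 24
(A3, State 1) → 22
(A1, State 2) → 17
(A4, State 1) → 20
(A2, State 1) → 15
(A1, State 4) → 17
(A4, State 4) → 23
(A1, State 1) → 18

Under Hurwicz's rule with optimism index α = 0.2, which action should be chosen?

A3

A1: 0.2·24 + 0.8·17 = 18.4
A2: 0.2·24 + 0.8·14 = 16
A3: 0.2·22 + 0.8·20 = 20.4
A4: 0.2·23 + 0.8·15 = 16.6
Highest Hurwicz score = 20.4 → A3.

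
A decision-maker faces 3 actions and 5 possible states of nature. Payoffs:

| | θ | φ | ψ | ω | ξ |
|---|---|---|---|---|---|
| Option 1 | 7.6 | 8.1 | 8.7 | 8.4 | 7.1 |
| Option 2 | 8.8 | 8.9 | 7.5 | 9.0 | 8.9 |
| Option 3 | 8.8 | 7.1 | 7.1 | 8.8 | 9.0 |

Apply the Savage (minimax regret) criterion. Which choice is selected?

Column bests: θ=8.8, φ=8.9, ψ=8.7, ω=9.0, ξ=9.0.
Option 1 regrets: 1.2, 0.8, 0.0, 0.6, 1.9 → max 1.9
Option 2 regrets: 0.0, 0.0, 1.2, 0.0, 0.1 → max 1.2
Option 3 regrets: 0.0, 1.8, 1.6, 0.2, 0.0 → max 1.8
Smallest max regret = 1.2 → Option 2.

Option 2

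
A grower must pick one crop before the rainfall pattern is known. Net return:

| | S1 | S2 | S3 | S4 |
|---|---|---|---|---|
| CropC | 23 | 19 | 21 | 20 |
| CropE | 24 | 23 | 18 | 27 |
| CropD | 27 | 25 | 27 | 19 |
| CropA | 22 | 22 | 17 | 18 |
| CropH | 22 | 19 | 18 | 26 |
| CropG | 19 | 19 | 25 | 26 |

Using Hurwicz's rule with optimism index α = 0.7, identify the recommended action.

CropD

CropC: 0.7·23 + 0.3·19 = 21.8
CropE: 0.7·27 + 0.3·18 = 24.3
CropD: 0.7·27 + 0.3·19 = 24.6
CropA: 0.7·22 + 0.3·17 = 20.5
CropH: 0.7·26 + 0.3·18 = 23.6
CropG: 0.7·26 + 0.3·19 = 23.9
Highest Hurwicz score = 24.6 → CropD.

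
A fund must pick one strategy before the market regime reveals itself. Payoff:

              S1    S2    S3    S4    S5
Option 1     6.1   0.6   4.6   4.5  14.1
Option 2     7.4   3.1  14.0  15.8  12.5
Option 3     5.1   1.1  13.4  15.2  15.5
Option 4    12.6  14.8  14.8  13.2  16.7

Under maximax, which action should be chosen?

Option 4

Row maxima: Option 1=14.1, Option 2=15.8, Option 3=15.5, Option 4=16.7
Best best-case = 16.7 → Option 4.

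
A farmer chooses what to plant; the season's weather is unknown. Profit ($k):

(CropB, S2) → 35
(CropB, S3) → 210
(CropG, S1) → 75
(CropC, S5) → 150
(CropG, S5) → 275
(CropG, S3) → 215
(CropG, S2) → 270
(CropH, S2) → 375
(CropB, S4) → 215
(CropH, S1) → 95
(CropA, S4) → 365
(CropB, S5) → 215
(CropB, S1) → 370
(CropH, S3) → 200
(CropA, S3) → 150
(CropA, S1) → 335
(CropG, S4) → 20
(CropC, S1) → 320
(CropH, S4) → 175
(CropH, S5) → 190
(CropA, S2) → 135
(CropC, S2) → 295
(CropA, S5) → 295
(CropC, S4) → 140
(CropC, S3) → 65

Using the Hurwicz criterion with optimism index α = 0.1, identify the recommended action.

CropA

CropC: 0.1·320 + 0.9·65 = 90.5
CropA: 0.1·365 + 0.9·135 = 158
CropH: 0.1·375 + 0.9·95 = 123
CropB: 0.1·370 + 0.9·35 = 68.5
CropG: 0.1·275 + 0.9·20 = 45.5
Highest Hurwicz score = 158 → CropA.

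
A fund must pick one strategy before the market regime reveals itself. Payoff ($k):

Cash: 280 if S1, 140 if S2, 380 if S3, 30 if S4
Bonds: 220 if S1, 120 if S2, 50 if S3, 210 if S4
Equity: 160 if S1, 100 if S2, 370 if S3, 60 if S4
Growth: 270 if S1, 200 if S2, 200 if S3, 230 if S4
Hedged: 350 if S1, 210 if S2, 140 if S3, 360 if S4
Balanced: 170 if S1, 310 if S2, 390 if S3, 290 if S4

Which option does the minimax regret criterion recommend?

Balanced

Column bests: S1=350, S2=310, S3=390, S4=360.
Cash regrets: 70, 170, 10, 330 → max 330
Bonds regrets: 130, 190, 340, 150 → max 340
Equity regrets: 190, 210, 20, 300 → max 300
Growth regrets: 80, 110, 190, 130 → max 190
Hedged regrets: 0, 100, 250, 0 → max 250
Balanced regrets: 180, 0, 0, 70 → max 180
Smallest max regret = 180 → Balanced.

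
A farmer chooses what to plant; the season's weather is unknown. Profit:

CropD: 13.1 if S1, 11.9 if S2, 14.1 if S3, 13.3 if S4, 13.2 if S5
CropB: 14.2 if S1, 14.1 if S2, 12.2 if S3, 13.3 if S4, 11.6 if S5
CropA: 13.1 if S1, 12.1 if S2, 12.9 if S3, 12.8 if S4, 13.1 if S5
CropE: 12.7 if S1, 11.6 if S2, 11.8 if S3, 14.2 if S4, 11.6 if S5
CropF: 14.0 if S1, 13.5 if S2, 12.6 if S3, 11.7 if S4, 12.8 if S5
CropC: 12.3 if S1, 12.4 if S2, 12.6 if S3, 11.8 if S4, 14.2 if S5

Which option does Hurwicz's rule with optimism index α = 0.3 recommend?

CropD

CropD: 0.3·14.1 + 0.7·11.9 = 12.56
CropB: 0.3·14.2 + 0.7·11.6 = 12.38
CropA: 0.3·13.1 + 0.7·12.1 = 12.4
CropE: 0.3·14.2 + 0.7·11.6 = 12.38
CropF: 0.3·14.0 + 0.7·11.7 = 12.39
CropC: 0.3·14.2 + 0.7·11.8 = 12.52
Highest Hurwicz score = 12.56 → CropD.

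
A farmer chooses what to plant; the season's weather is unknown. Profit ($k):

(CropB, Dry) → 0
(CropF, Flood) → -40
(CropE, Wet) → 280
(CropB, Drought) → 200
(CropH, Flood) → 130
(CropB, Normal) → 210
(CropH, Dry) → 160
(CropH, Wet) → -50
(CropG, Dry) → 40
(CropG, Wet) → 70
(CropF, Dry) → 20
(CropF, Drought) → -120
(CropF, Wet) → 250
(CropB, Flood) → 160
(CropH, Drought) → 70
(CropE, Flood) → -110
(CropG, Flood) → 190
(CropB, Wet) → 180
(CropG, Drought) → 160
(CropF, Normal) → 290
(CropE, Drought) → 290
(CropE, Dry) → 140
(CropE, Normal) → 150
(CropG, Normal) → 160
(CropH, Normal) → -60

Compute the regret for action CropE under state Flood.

Best payoff under Flood is 190.
Regret = 190 − (-110) = 300.

300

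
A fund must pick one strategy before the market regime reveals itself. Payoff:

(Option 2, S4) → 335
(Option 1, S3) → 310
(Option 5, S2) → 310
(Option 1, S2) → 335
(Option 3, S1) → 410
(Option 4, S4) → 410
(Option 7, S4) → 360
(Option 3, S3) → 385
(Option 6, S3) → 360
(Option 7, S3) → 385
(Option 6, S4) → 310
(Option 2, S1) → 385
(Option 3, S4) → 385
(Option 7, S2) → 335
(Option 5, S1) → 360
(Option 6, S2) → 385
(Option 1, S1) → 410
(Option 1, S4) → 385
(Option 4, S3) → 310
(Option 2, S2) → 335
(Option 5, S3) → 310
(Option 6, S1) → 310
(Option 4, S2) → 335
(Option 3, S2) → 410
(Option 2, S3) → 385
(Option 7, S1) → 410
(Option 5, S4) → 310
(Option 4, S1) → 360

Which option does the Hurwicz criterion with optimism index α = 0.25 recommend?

Option 1: 0.25·410 + 0.75·310 = 335
Option 2: 0.25·385 + 0.75·335 = 347.5
Option 3: 0.25·410 + 0.75·385 = 391.25
Option 4: 0.25·410 + 0.75·310 = 335
Option 5: 0.25·360 + 0.75·310 = 322.5
Option 6: 0.25·385 + 0.75·310 = 328.75
Option 7: 0.25·410 + 0.75·335 = 353.75
Highest Hurwicz score = 391.25 → Option 3.

Option 3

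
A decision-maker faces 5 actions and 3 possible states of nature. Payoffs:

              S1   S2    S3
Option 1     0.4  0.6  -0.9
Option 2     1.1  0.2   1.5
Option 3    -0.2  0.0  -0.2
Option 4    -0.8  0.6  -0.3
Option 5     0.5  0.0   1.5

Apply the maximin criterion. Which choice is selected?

Row minima: Option 1=-0.9, Option 2=0.2, Option 3=-0.2, Option 4=-0.8, Option 5=0.0
Best worst-case = 0.2 → Option 2.

Option 2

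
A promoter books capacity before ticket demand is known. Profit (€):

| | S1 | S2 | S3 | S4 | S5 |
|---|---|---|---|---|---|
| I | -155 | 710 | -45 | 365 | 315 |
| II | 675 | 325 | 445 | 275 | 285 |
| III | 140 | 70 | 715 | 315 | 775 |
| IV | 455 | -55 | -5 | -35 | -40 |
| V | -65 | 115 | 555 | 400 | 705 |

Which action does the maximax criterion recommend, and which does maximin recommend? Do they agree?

maximax → III; maximin → II (disagree)

Row maxima: I=710, II=675, III=775, IV=455, V=705
Best best-case = 775 → III.
Row minima: I=-155, II=275, III=70, IV=-55, V=-65
Best worst-case = 275 → II.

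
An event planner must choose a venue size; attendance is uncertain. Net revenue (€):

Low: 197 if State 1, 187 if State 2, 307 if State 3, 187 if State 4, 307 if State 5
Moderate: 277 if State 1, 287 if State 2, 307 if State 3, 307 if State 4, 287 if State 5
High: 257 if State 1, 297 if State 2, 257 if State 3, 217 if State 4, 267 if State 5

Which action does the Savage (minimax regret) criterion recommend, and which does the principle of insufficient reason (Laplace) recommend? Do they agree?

Column bests: State 1=277, State 2=297, State 3=307, State 4=307, State 5=307.
Low regrets: 80, 110, 0, 120, 0 → max 120
Moderate regrets: 0, 10, 0, 0, 20 → max 20
High regrets: 20, 0, 50, 90, 40 → max 90
Smallest max regret = 20 → Moderate.
Row averages: Low=237, Moderate=293, High=259
Highest average = 293 → Moderate.

minimax regret → Moderate; laplace → Moderate (agree)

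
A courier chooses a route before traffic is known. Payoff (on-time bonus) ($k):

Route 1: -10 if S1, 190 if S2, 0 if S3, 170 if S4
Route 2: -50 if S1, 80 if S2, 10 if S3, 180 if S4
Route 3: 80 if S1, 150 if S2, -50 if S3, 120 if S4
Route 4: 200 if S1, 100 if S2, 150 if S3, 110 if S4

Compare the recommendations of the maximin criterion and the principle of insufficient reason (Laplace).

Row minima: Route 1=-10, Route 2=-50, Route 3=-50, Route 4=100
Best worst-case = 100 → Route 4.
Row averages: Route 1=87.5, Route 2=55, Route 3=75, Route 4=140
Highest average = 140 → Route 4.

maximin → Route 4; laplace → Route 4 (agree)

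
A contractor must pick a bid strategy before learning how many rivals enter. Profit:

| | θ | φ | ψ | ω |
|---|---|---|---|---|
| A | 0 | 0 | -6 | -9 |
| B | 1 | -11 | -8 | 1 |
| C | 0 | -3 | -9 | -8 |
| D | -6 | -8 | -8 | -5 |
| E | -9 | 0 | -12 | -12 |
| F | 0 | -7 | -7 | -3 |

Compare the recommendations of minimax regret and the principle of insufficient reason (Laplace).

minimax regret → F; laplace → A (disagree)

Column bests: θ=1, φ=0, ψ=-6, ω=1.
A regrets: 1, 0, 0, 10 → max 10
B regrets: 0, 11, 2, 0 → max 11
C regrets: 1, 3, 3, 9 → max 9
D regrets: 7, 8, 2, 6 → max 8
E regrets: 10, 0, 6, 13 → max 13
F regrets: 1, 7, 1, 4 → max 7
Smallest max regret = 7 → F.
Row averages: A=-3.75, B=-4.25, C=-5, D=-6.75, E=-8.25, F=-4.25
Highest average = -3.75 → A.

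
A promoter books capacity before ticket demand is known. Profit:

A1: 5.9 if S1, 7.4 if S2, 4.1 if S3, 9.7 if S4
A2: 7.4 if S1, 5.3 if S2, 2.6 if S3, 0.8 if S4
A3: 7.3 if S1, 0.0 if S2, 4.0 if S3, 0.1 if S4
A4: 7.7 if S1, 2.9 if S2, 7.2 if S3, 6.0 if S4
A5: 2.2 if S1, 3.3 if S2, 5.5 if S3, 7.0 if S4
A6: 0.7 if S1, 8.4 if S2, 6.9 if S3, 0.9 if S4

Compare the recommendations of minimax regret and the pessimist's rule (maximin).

Column bests: S1=7.7, S2=8.4, S3=7.2, S4=9.7.
A1 regrets: 1.8, 1.0, 3.1, 0.0 → max 3.1
A2 regrets: 0.3, 3.1, 4.6, 8.9 → max 8.9
A3 regrets: 0.4, 8.4, 3.2, 9.6 → max 9.6
A4 regrets: 0.0, 5.5, 0.0, 3.7 → max 5.5
A5 regrets: 5.5, 5.1, 1.7, 2.7 → max 5.5
A6 regrets: 7.0, 0.0, 0.3, 8.8 → max 8.8
Smallest max regret = 3.1 → A1.
Row minima: A1=4.1, A2=0.8, A3=0.0, A4=2.9, A5=2.2, A6=0.7
Best worst-case = 4.1 → A1.

minimax regret → A1; maximin → A1 (agree)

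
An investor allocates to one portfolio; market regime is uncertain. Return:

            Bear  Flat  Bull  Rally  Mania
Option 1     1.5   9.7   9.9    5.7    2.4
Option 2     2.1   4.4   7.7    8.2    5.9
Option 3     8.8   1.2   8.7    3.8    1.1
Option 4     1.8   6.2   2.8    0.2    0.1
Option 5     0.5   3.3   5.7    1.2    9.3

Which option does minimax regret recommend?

Option 2

Column bests: Bear=8.8, Flat=9.7, Bull=9.9, Rally=8.2, Mania=9.3.
Option 1 regrets: 7.3, 0.0, 0.0, 2.5, 6.9 → max 7.3
Option 2 regrets: 6.7, 5.3, 2.2, 0.0, 3.4 → max 6.7
Option 3 regrets: 0.0, 8.5, 1.2, 4.4, 8.2 → max 8.5
Option 4 regrets: 7.0, 3.5, 7.1, 8.0, 9.2 → max 9.2
Option 5 regrets: 8.3, 6.4, 4.2, 7.0, 0.0 → max 8.3
Smallest max regret = 6.7 → Option 2.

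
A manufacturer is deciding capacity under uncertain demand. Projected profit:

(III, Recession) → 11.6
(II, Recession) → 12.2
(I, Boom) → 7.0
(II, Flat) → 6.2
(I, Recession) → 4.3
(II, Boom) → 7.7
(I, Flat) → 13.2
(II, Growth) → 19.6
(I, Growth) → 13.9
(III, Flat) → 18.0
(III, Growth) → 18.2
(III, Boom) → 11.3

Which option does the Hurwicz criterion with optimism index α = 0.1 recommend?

I: 0.1·13.9 + 0.9·4.3 = 5.26
II: 0.1·19.6 + 0.9·6.2 = 7.54
III: 0.1·18.2 + 0.9·11.3 = 11.99
Highest Hurwicz score = 11.99 → III.

III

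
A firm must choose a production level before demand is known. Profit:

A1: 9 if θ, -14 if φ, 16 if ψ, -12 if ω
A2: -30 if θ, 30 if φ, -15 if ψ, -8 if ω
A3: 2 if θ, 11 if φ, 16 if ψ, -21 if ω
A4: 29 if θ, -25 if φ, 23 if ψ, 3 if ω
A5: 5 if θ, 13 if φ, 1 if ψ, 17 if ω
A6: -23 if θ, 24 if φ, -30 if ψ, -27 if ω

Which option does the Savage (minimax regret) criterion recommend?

Column bests: θ=29, φ=30, ψ=23, ω=17.
A1 regrets: 20, 44, 7, 29 → max 44
A2 regrets: 59, 0, 38, 25 → max 59
A3 regrets: 27, 19, 7, 38 → max 38
A4 regrets: 0, 55, 0, 14 → max 55
A5 regrets: 24, 17, 22, 0 → max 24
A6 regrets: 52, 6, 53, 44 → max 53
Smallest max regret = 24 → A5.

A5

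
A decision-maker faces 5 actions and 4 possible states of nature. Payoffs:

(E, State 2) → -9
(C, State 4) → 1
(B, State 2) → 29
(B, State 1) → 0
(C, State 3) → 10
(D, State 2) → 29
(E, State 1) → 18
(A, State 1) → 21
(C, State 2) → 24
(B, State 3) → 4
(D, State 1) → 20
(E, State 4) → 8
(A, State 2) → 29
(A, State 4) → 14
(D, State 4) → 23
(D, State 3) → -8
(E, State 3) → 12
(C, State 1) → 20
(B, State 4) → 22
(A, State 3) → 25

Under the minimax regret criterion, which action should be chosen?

A

Column bests: State 1=21, State 2=29, State 3=25, State 4=23.
A regrets: 0, 0, 0, 9 → max 9
B regrets: 21, 0, 21, 1 → max 21
C regrets: 1, 5, 15, 22 → max 22
D regrets: 1, 0, 33, 0 → max 33
E regrets: 3, 38, 13, 15 → max 38
Smallest max regret = 9 → A.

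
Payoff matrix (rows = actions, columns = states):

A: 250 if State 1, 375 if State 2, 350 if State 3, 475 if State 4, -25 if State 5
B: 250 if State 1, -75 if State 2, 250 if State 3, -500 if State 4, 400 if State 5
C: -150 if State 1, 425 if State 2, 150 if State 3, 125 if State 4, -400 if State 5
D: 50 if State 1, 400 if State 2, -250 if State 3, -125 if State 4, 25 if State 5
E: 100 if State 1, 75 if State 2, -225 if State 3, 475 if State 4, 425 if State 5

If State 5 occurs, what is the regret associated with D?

Best payoff under State 5 is 425.
Regret = 425 − 25 = 400.

400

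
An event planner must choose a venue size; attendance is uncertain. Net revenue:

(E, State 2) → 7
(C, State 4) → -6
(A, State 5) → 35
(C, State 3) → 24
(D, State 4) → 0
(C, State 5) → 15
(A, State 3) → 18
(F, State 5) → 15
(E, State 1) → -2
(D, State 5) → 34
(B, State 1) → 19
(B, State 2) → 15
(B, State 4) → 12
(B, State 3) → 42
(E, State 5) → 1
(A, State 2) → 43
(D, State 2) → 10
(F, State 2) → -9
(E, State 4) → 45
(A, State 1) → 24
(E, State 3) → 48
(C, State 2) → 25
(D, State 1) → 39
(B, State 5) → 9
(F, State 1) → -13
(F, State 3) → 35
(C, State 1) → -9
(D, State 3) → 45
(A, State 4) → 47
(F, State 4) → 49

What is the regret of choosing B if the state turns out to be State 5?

26

Best payoff under State 5 is 35.
Regret = 35 − 9 = 26.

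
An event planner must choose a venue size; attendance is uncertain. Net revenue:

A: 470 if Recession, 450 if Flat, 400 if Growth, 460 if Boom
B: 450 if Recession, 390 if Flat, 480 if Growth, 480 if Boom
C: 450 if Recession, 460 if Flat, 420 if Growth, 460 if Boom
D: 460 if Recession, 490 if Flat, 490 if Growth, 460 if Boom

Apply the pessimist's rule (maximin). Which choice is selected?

D

Row minima: A=400, B=390, C=420, D=460
Best worst-case = 460 → D.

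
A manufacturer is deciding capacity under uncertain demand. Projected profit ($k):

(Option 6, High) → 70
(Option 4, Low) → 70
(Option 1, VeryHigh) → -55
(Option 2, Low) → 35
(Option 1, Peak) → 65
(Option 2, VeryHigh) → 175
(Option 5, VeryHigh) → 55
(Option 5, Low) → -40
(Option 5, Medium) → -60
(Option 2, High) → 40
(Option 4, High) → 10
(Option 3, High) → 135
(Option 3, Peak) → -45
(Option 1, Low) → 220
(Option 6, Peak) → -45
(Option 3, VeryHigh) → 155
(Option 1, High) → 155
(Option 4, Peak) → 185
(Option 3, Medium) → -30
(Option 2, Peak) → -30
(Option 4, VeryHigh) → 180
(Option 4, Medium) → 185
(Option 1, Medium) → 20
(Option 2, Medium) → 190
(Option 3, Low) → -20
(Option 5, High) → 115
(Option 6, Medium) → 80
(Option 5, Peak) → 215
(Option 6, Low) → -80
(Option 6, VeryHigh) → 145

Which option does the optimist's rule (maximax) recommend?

Row maxima: Option 1=220, Option 2=190, Option 3=155, Option 4=185, Option 5=215, Option 6=145
Best best-case = 220 → Option 1.

Option 1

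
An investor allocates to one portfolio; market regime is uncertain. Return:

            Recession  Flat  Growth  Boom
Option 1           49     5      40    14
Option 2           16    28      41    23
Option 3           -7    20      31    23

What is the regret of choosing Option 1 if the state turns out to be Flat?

23

Best payoff under Flat is 28.
Regret = 28 − 5 = 23.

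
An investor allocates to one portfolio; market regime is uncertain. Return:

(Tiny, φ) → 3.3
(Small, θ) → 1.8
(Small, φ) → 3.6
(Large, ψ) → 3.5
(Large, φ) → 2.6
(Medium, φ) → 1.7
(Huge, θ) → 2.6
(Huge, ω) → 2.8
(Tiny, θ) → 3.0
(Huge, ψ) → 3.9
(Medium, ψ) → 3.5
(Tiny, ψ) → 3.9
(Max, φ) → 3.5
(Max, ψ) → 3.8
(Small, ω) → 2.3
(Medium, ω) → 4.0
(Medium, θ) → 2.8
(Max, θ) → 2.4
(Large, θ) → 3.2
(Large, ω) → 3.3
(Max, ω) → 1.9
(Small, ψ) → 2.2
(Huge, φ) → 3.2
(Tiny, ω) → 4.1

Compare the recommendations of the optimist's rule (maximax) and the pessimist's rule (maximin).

Row maxima: Tiny=4.1, Small=3.6, Medium=4.0, Large=3.5, Huge=3.9, Max=3.8
Best best-case = 4.1 → Tiny.
Row minima: Tiny=3.0, Small=1.8, Medium=1.7, Large=2.6, Huge=2.6, Max=1.9
Best worst-case = 3.0 → Tiny.

maximax → Tiny; maximin → Tiny (agree)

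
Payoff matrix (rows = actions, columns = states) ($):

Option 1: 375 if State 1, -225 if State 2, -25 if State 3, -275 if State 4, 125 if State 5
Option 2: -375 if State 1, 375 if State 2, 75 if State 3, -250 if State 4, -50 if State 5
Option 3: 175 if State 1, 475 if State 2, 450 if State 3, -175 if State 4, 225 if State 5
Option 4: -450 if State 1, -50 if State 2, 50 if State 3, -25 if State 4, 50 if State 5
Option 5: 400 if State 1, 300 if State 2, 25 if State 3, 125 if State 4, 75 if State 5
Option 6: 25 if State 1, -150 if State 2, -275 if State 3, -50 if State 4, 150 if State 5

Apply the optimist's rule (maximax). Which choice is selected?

Option 3

Row maxima: Option 1=375, Option 2=375, Option 3=475, Option 4=50, Option 5=400, Option 6=150
Best best-case = 475 → Option 3.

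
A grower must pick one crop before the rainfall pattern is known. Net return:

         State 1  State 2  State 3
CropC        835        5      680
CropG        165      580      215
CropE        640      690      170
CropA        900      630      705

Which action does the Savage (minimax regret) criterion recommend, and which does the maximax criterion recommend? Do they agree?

minimax regret → CropA; maximax → CropA (agree)

Column bests: State 1=900, State 2=690, State 3=705.
CropC regrets: 65, 685, 25 → max 685
CropG regrets: 735, 110, 490 → max 735
CropE regrets: 260, 0, 535 → max 535
CropA regrets: 0, 60, 0 → max 60
Smallest max regret = 60 → CropA.
Row maxima: CropC=835, CropG=580, CropE=690, CropA=900
Best best-case = 900 → CropA.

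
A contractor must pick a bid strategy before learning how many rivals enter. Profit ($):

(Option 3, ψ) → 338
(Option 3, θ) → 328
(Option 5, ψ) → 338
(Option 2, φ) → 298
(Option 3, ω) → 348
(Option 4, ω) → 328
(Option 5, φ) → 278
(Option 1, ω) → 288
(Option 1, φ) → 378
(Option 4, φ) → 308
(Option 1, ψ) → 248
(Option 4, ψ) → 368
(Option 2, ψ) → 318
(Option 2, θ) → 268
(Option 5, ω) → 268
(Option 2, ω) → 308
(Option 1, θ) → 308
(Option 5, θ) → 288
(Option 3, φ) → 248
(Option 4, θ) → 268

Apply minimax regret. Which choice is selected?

Option 4

Column bests: θ=328, φ=378, ψ=368, ω=348.
Option 1 regrets: 20, 0, 120, 60 → max 120
Option 2 regrets: 60, 80, 50, 40 → max 80
Option 3 regrets: 0, 130, 30, 0 → max 130
Option 4 regrets: 60, 70, 0, 20 → max 70
Option 5 regrets: 40, 100, 30, 80 → max 100
Smallest max regret = 70 → Option 4.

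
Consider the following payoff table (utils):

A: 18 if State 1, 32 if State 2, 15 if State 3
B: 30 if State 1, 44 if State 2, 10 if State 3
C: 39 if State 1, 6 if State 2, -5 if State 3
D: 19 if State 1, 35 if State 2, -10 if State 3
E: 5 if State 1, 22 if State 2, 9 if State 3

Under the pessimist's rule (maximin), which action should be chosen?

Row minima: A=15, B=10, C=-5, D=-10, E=5
Best worst-case = 15 → A.

A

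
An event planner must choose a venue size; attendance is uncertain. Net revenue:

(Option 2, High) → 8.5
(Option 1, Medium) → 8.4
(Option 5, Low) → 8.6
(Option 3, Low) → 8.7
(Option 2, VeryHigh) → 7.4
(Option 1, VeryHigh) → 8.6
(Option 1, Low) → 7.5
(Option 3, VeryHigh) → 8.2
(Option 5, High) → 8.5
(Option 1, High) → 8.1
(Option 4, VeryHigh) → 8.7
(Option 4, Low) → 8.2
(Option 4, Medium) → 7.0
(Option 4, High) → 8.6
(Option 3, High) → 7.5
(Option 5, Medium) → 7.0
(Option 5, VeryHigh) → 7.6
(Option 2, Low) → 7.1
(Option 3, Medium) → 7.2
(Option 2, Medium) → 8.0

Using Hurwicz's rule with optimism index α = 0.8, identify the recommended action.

Option 1: 0.8·8.6 + 0.2·7.5 = 8.38
Option 2: 0.8·8.5 + 0.2·7.1 = 8.22
Option 3: 0.8·8.7 + 0.2·7.2 = 8.4
Option 4: 0.8·8.7 + 0.2·7.0 = 8.36
Option 5: 0.8·8.6 + 0.2·7.0 = 8.28
Highest Hurwicz score = 8.4 → Option 3.

Option 3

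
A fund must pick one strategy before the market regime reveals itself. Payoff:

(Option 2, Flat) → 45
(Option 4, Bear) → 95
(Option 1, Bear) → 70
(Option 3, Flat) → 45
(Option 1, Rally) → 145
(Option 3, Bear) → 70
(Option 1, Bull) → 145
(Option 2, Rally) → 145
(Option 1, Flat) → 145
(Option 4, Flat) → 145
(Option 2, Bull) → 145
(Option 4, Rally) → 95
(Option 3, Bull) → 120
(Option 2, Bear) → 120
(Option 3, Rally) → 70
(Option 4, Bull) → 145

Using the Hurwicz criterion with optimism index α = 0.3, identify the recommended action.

Option 4

Option 1: 0.3·145 + 0.7·70 = 92.5
Option 2: 0.3·145 + 0.7·45 = 75
Option 3: 0.3·120 + 0.7·45 = 67.5
Option 4: 0.3·145 + 0.7·95 = 110
Highest Hurwicz score = 110 → Option 4.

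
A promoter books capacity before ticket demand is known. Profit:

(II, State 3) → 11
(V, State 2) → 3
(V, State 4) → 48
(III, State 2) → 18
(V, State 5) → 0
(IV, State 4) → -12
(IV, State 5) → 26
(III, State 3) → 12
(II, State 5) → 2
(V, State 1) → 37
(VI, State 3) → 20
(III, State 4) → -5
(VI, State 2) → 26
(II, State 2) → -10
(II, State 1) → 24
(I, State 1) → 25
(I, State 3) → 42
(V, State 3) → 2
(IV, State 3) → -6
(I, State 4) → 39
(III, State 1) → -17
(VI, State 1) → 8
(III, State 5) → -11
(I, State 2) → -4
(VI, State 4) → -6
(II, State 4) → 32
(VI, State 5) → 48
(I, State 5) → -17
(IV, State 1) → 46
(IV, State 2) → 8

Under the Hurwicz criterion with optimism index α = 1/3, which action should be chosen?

I: 1/3·42 + 2/3·(-17) = 8/3
II: 1/3·32 + 2/3·(-10) = 4
III: 1/3·18 + 2/3·(-17) = -16/3
IV: 1/3·46 + 2/3·(-12) = 22/3
V: 1/3·48 + 2/3·0 = 16
VI: 1/3·48 + 2/3·(-6) = 12
Highest Hurwicz score = 16 → V.

V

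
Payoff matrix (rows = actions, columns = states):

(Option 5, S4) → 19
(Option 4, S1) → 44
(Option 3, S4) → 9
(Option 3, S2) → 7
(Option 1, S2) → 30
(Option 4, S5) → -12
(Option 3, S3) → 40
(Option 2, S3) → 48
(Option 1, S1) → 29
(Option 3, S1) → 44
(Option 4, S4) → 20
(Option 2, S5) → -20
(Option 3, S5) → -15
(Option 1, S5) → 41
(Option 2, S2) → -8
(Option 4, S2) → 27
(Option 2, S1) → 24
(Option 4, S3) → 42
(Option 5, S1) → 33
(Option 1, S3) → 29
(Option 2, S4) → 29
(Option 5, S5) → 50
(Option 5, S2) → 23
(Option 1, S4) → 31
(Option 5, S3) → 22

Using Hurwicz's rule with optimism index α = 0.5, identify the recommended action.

Option 1: 0.5·41 + 0.5·29 = 35
Option 2: 0.5·48 + 0.5·(-20) = 14
Option 3: 0.5·44 + 0.5·(-15) = 14.5
Option 4: 0.5·44 + 0.5·(-12) = 16
Option 5: 0.5·50 + 0.5·19 = 34.5
Highest Hurwicz score = 35 → Option 1.

Option 1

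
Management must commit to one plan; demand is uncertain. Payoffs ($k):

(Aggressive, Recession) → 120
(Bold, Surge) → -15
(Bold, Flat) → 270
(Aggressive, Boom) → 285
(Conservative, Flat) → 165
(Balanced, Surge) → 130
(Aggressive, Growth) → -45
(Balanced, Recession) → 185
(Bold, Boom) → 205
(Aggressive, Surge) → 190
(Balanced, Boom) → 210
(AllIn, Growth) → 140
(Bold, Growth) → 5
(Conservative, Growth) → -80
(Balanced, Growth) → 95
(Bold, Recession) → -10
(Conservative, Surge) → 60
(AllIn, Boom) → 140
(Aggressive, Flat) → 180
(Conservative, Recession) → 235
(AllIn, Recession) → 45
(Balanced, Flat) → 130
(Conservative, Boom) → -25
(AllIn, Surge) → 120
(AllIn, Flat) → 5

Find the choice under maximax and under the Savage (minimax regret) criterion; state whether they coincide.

Row maxima: Conservative=235, Balanced=210, Aggressive=285, Bold=270, AllIn=140
Best best-case = 285 → Aggressive.
Column bests: Recession=235, Flat=270, Growth=140, Boom=285, Surge=190.
Conservative regrets: 0, 105, 220, 310, 130 → max 310
Balanced regrets: 50, 140, 45, 75, 60 → max 140
Aggressive regrets: 115, 90, 185, 0, 0 → max 185
Bold regrets: 245, 0, 135, 80, 205 → max 245
AllIn regrets: 190, 265, 0, 145, 70 → max 265
Smallest max regret = 140 → Balanced.

maximax → Aggressive; minimax regret → Balanced (disagree)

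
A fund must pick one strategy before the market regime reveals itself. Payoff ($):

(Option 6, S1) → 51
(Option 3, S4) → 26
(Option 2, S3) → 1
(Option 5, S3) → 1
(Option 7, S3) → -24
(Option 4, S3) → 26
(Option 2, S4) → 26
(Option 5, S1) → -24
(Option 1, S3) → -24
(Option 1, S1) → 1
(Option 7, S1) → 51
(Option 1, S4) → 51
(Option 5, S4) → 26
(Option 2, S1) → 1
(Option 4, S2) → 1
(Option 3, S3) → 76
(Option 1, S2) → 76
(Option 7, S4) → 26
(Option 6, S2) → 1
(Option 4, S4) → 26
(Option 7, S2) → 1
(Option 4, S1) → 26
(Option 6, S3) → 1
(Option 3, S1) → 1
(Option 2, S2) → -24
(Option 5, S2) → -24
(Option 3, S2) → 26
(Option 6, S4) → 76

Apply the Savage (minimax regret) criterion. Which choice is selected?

Column bests: S1=51, S2=76, S3=76, S4=76.
Option 1 regrets: 50, 0, 100, 25 → max 100
Option 2 regrets: 50, 100, 75, 50 → max 100
Option 3 regrets: 50, 50, 0, 50 → max 50
Option 4 regrets: 25, 75, 50, 50 → max 75
Option 5 regrets: 75, 100, 75, 50 → max 100
Option 6 regrets: 0, 75, 75, 0 → max 75
Option 7 regrets: 0, 75, 100, 50 → max 100
Smallest max regret = 50 → Option 3.

Option 3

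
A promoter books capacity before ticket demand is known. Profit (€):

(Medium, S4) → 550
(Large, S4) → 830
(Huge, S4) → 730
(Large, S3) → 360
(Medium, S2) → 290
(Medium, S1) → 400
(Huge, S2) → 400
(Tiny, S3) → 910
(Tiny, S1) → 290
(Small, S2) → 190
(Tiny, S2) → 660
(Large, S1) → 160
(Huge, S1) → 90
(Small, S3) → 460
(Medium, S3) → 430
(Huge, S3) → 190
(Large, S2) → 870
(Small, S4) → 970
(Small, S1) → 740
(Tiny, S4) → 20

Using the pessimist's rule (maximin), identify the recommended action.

Row minima: Tiny=20, Small=190, Medium=290, Large=160, Huge=90
Best worst-case = 290 → Medium.

Medium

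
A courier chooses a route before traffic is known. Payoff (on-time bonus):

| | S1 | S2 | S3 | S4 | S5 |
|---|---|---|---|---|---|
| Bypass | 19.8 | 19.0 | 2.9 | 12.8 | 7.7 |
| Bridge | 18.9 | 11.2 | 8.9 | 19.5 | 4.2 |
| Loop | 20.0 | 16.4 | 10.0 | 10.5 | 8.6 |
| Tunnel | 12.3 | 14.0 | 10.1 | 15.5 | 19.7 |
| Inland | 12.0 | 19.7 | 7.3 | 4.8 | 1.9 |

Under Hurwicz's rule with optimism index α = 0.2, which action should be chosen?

Bypass: 0.2·19.8 + 0.8·2.9 = 6.28
Bridge: 0.2·19.5 + 0.8·4.2 = 7.26
Loop: 0.2·20.0 + 0.8·8.6 = 10.88
Tunnel: 0.2·19.7 + 0.8·10.1 = 12.02
Inland: 0.2·19.7 + 0.8·1.9 = 5.46
Highest Hurwicz score = 12.02 → Tunnel.

Tunnel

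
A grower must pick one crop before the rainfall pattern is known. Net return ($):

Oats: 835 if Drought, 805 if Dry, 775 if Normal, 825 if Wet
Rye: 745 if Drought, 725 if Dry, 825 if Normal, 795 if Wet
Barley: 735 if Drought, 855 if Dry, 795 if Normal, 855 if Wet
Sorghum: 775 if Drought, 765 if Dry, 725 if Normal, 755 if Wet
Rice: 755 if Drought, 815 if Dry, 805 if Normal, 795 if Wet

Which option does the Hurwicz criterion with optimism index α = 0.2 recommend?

Oats

Oats: 0.2·835 + 0.8·775 = 787
Rye: 0.2·825 + 0.8·725 = 745
Barley: 0.2·855 + 0.8·735 = 759
Sorghum: 0.2·775 + 0.8·725 = 735
Rice: 0.2·815 + 0.8·755 = 767
Highest Hurwicz score = 787 → Oats.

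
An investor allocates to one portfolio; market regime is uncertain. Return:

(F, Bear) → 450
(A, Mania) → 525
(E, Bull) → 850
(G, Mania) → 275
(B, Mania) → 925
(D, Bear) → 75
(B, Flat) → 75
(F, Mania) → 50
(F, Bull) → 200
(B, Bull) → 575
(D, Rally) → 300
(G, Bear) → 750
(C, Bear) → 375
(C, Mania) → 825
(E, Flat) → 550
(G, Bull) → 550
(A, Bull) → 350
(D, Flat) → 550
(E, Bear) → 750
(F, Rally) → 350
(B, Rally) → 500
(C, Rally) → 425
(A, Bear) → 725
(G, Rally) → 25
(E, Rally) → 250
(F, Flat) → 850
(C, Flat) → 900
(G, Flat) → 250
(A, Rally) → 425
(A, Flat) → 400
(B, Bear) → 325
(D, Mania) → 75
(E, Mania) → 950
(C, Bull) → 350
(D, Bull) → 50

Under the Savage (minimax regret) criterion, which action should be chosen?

Column bests: Bear=750, Flat=900, Bull=850, Rally=500, Mania=950.
A regrets: 25, 500, 500, 75, 425 → max 500
B regrets: 425, 825, 275, 0, 25 → max 825
C regrets: 375, 0, 500, 75, 125 → max 500
D regrets: 675, 350, 800, 200, 875 → max 875
E regrets: 0, 350, 0, 250, 0 → max 350
F regrets: 300, 50, 650, 150, 900 → max 900
G regrets: 0, 650, 300, 475, 675 → max 675
Smallest max regret = 350 → E.

E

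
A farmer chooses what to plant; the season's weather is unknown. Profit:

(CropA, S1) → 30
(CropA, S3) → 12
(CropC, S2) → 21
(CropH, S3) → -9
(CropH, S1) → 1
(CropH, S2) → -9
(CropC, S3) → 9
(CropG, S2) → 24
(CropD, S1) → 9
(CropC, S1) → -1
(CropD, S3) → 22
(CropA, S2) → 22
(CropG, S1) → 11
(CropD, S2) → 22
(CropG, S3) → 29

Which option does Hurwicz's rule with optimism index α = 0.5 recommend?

CropA: 0.5·30 + 0.5·12 = 21
CropG: 0.5·29 + 0.5·11 = 20
CropD: 0.5·22 + 0.5·9 = 15.5
CropC: 0.5·21 + 0.5·(-1) = 10
CropH: 0.5·1 + 0.5·(-9) = -4
Highest Hurwicz score = 21 → CropA.

CropA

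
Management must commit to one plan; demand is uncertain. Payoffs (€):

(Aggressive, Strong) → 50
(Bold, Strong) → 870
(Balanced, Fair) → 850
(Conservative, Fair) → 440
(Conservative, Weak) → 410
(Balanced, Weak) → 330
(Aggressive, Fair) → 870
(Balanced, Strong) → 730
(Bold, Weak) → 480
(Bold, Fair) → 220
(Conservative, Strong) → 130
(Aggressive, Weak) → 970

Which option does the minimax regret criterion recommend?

Column bests: Weak=970, Fair=870, Strong=870.
Conservative regrets: 560, 430, 740 → max 740
Balanced regrets: 640, 20, 140 → max 640
Aggressive regrets: 0, 0, 820 → max 820
Bold regrets: 490, 650, 0 → max 650
Smallest max regret = 640 → Balanced.

Balanced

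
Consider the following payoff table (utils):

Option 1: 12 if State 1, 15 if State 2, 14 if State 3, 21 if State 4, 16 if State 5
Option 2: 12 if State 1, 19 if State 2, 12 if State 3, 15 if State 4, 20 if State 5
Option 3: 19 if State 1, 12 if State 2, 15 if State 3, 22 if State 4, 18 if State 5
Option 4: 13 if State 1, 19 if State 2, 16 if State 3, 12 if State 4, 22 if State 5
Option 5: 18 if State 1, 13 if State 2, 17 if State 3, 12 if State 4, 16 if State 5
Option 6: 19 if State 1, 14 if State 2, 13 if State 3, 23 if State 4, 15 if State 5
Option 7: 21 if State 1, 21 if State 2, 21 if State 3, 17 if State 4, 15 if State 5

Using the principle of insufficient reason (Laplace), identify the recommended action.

Option 7

Row averages: Option 1=15.6, Option 2=15.6, Option 3=17.2, Option 4=16.4, Option 5=15.2, Option 6=16.8, Option 7=19
Highest average = 19 → Option 7.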